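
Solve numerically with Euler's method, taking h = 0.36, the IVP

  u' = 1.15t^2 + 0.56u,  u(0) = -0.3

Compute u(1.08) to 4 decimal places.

-0.2414

Euler: u_{n+1} = u_n + h·f(t_n, u_n).
t=0.000000, u=-0.300000: f=-0.168000 → u ← -0.300000 + 0.36·(-0.168000) = -0.360480
t=0.360000, u=-0.360480: f=-0.052829 → u ← -0.360480 + 0.36·(-0.052829) = -0.379498
t=0.720000, u=-0.379498: f=0.383641 → u ← -0.379498 + 0.36·0.383641 = -0.241388
u(1.08) ≈ -0.2414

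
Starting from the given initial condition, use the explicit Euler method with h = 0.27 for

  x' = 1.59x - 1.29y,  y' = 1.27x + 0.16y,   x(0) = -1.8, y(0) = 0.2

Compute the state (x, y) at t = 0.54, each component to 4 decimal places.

Euler on (x,y): x_{n+1} = x_n + h·x', y_{n+1} = y_n + h·y'.
0.000000: (-1.800000, 0.200000); f=(-3.120000, -2.254000) → (-2.642400, -0.408580)
0.270000: (-2.642400, -0.408580); f=(-3.674348, -3.421221) → (-3.634474, -1.332310)
(x(0.54), y(0.54)) ≈ (-3.6345, -1.3323)

-3.6345, -1.3323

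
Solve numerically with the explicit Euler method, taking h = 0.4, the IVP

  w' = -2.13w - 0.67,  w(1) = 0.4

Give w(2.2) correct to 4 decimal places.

-0.3122

Euler: w_{n+1} = w_n + h·f(x_n, w_n).
x=1.000000, w=0.400000: f=-1.522000 → w ← 0.400000 + 0.4·(-1.522000) = -0.208800
x=1.400000, w=-0.208800: f=-0.225256 → w ← -0.208800 + 0.4·(-0.225256) = -0.298902
x=1.800000, w=-0.298902: f=-0.033338 → w ← -0.298902 + 0.4·(-0.033338) = -0.312238
w(2.2) ≈ -0.3122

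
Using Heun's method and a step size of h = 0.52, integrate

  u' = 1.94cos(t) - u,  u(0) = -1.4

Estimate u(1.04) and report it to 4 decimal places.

0.3538

Heun: k1 = f(t_n, u_n); k2 = f(t_n + h, u_n + h·k1); u_{n+1} = u_n + (h/2)·(k1 + k2).
t=0.000000, u=-1.400000:
  k1 = f(0.000000, -1.400000) = 3.340000
  k2 = f(0.520000, 0.336800) = 1.346769
  u ← -1.400000 + (0.52/2)·(3.340000 + 1.346769) = -0.181440
t=0.520000, u=-0.181440:
  k1 = f(0.520000, -0.181440) = 1.865009
  k2 = f(1.040000, 0.788365) = 0.193703
  u ← -0.181440 + (0.52/2)·(1.865009 + 0.193703) = 0.353825
u(1.04) ≈ 0.3538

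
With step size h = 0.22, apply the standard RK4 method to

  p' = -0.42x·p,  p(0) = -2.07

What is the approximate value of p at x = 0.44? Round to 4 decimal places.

-1.9875

RK4: k1 = f(x_n, p_n); k2 = f(x_n + h/2, p_n + (h/2)·k1); k3 = f(x_n + h/2, p_n + (h/2)·k2); k4 = f(x_n + h, p_n + h·k3); p_{n+1} = p_n + (h/6)·(k1 + 2k2 + 2k3 + k4).
x=0.000000, p=-2.070000:
  k1 = f(0.000000, -2.070000) = 0.000000
  k2 = f(0.110000, -2.070000) = 0.095634
  k3 = f(0.110000, -2.059480) = 0.095148
  k4 = f(0.220000, -2.049067) = 0.189334
  p ← -2.070000 + (0.22/6)·(k1 + 2k2 + 2k3 + k4) = -2.049067
x=0.220000, p=-2.049067:
  k1 = f(0.220000, -2.049067) = 0.189334
  k2 = f(0.330000, -2.028240) = 0.281114
  k3 = f(0.330000, -2.018145) = 0.279715
  k4 = f(0.440000, -1.987530) = 0.367296
  p ← -2.049067 + (0.22/6)·(k1 + 2k2 + 2k3 + k4) = -1.987530
p(0.44) ≈ -1.9875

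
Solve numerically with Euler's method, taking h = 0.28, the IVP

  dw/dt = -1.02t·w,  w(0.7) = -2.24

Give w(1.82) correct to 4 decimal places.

-0.4628

Euler: w_{n+1} = w_n + h·f(t_n, w_n).
t=0.700000, w=-2.240000: f=1.599360 → w ← -2.240000 + 0.28·1.599360 = -1.792179
t=0.980000, w=-1.792179: f=1.791462 → w ← -1.792179 + 0.28·1.791462 = -1.290570
t=1.260000, w=-1.290570: f=1.658640 → w ← -1.290570 + 0.28·1.658640 = -0.826150
t=1.540000, w=-0.826150: f=1.297717 → w ← -0.826150 + 0.28·1.297717 = -0.462790
w(1.82) ≈ -0.4628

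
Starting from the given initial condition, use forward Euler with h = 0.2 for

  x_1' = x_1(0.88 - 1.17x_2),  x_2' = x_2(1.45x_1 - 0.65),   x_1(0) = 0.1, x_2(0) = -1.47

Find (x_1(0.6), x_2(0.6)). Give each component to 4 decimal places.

0.3293, -1.1300

Euler on (x_1,x_2): x_1_{n+1} = x_1_n + h·x_1', x_2_{n+1} = x_2_n + h·x_2'.
0.000000: (0.100000, -1.470000); f=(0.259990, 0.742350) → (0.151998, -1.321530)
0.200000: (0.151998, -1.321530); f=(0.368776, 0.567733) → (0.225753, -1.207983)
0.400000: (0.225753, -1.207983); f=(0.517729, 0.389765) → (0.329299, -1.130030)
(x_1(0.6), x_2(0.6)) ≈ (0.3293, -1.1300)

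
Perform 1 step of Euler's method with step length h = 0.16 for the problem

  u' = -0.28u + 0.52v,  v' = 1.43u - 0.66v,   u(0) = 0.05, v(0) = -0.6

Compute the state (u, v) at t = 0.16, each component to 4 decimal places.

-0.0022, -0.5252

Euler on (u,v): u_{n+1} = u_n + h·u', v_{n+1} = v_n + h·v'.
0.000000: (0.050000, -0.600000); f=(-0.326000, 0.467500) → (-0.002160, -0.525200)
(u(0.16), v(0.16)) ≈ (-0.0022, -0.5252)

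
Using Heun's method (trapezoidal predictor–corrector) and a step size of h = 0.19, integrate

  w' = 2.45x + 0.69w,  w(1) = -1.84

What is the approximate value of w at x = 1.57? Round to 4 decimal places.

Heun: k1 = f(x_n, w_n); k2 = f(x_n + h, w_n + h·k1); w_{n+1} = w_n + (h/2)·(k1 + k2).
x=1.000000, w=-1.840000:
  k1 = f(1.000000, -1.840000) = 1.180400
  k2 = f(1.190000, -1.615724) = 1.800650
  w ← -1.840000 + (0.19/2)·(1.180400 + 1.800650) = -1.556800
x=1.190000, w=-1.556800:
  k1 = f(1.190000, -1.556800) = 1.841308
  k2 = f(1.380000, -1.206952) = 2.548203
  w ← -1.556800 + (0.19/2)·(1.841308 + 2.548203) = -1.139797
x=1.380000, w=-1.139797:
  k1 = f(1.380000, -1.139797) = 2.594540
  k2 = f(1.570000, -0.646834) = 3.400185
  w ← -1.139797 + (0.19/2)·(2.594540 + 3.400185) = -0.570298
w(1.57) ≈ -0.5703

-0.5703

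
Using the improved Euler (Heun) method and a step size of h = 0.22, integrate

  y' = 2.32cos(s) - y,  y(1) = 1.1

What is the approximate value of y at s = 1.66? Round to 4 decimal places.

0.7834

Heun: k1 = f(s_n, y_n); k2 = f(s_n + h, y_n + h·k1); y_{n+1} = y_n + (h/2)·(k1 + k2).
s=1.000000, y=1.100000:
  k1 = f(1.000000, 1.100000) = 0.153501
  k2 = f(1.220000, 1.133770) = -0.336512
  y ← 1.100000 + (0.22/2)·(0.153501 + (-0.336512)) = 1.079869
s=1.220000, y=1.079869:
  k1 = f(1.220000, 1.079869) = -0.282611
  k2 = f(1.440000, 1.017694) = -0.715111
  y ← 1.079869 + (0.22/2)·(-0.282611 + (-0.715111)) = 0.970119
s=1.440000, y=0.970119:
  k1 = f(1.440000, 0.970119) = -0.667536
  k2 = f(1.660000, 0.823261) = -1.029940
  y ← 0.970119 + (0.22/2)·(-0.667536 + (-1.029940)) = 0.783397
y(1.66) ≈ 0.7834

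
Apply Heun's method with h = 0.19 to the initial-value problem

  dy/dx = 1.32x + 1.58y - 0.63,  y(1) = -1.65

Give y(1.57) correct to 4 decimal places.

-3.1082

Heun: k1 = f(x_n, y_n); k2 = f(x_n + h, y_n + h·k1); y_{n+1} = y_n + (h/2)·(k1 + k2).
x=1.000000, y=-1.650000:
  k1 = f(1.000000, -1.650000) = -1.917000
  k2 = f(1.190000, -2.014230) = -2.241683
  y ← -1.650000 + (0.19/2)·(-1.917000 + (-2.241683)) = -2.045075
x=1.190000, y=-2.045075:
  k1 = f(1.190000, -2.045075) = -2.290418
  k2 = f(1.380000, -2.480254) = -2.727202
  y ← -2.045075 + (0.19/2)·(-2.290418 + (-2.727202)) = -2.521749
x=1.380000, y=-2.521749:
  k1 = f(1.380000, -2.521749) = -2.792763
  k2 = f(1.570000, -3.052374) = -3.380351
  y ← -2.521749 + (0.19/2)·(-2.792763 + (-3.380351)) = -3.108195
y(1.57) ≈ -3.1082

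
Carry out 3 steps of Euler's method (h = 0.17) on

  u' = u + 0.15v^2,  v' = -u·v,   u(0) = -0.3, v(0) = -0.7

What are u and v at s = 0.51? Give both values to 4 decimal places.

Euler on (u,v): u_{n+1} = u_n + h·u', v_{n+1} = v_n + h·v'.
0.000000: (-0.300000, -0.700000); f=(-0.226500, -0.210000) → (-0.338505, -0.735700)
0.170000: (-0.338505, -0.735700); f=(-0.257317, -0.249038) → (-0.382249, -0.778036)
0.340000: (-0.382249, -0.778036); f=(-0.291448, -0.297404) → (-0.431795, -0.828595)
(u(0.51), v(0.51)) ≈ (-0.4318, -0.8286)

-0.4318, -0.8286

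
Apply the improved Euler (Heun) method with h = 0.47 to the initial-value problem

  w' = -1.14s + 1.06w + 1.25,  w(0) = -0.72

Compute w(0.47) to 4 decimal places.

-0.5601

Heun: k1 = f(s_n, w_n); k2 = f(s_n + h, w_n + h·k1); w_{n+1} = w_n + (h/2)·(k1 + k2).
s=0.000000, w=-0.720000:
  k1 = f(0.000000, -0.720000) = 0.486800
  k2 = f(0.470000, -0.491204) = 0.193524
  w ← -0.720000 + (0.47/2)·(0.486800 + 0.193524) = -0.560124
w(0.47) ≈ -0.5601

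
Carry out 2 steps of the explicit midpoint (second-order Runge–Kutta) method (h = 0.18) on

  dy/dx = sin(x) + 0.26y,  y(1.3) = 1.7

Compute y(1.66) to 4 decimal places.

Midpoint: k1 = f(x_n, y_n); k2 = f(x_n + h/2, y_n + (h/2)·k1); y_{n+1} = y_n + h·k2.
x=1.300000, y=1.700000:
  k1 = f(1.300000, 1.700000) = 1.405558
  k2 = f(1.390000, 1.826500) = 1.458591
  y ← 1.700000 + 0.18·1.458591 = 1.962546
x=1.480000, y=1.962546:
  k1 = f(1.480000, 1.962546) = 1.506143
  k2 = f(1.570000, 2.098099) = 1.545505
  y ← 1.962546 + 0.18·1.545505 = 2.240737
y(1.66) ≈ 2.2407

2.2407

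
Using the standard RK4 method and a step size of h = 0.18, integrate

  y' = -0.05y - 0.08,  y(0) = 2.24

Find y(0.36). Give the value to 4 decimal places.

2.1715

RK4: k1 = f(t_n, y_n); k2 = f(t_n + h/2, y_n + (h/2)·k1); k3 = f(t_n + h/2, y_n + (h/2)·k2); k4 = f(t_n + h, y_n + h·k3); y_{n+1} = y_n + (h/6)·(k1 + 2k2 + 2k3 + k4).
t=0.000000, y=2.240000:
  k1 = f(0.000000, 2.240000) = -0.192000
  k2 = f(0.090000, 2.222720) = -0.191136
  k3 = f(0.090000, 2.222798) = -0.191140
  k4 = f(0.180000, 2.205595) = -0.190280
  y ← 2.240000 + (0.18/6)·(k1 + 2k2 + 2k3 + k4) = 2.205595
t=0.180000, y=2.205595:
  k1 = f(0.180000, 2.205595) = -0.190280
  k2 = f(0.270000, 2.188470) = -0.189423
  k3 = f(0.270000, 2.188547) = -0.189427
  k4 = f(0.360000, 2.171498) = -0.188575
  y ← 2.205595 + (0.18/6)·(k1 + 2k2 + 2k3 + k4) = 2.171498
y(0.36) ≈ 2.1715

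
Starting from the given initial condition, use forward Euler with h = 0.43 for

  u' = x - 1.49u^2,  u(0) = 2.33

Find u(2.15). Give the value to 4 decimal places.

-87.4391

Euler: u_{n+1} = u_n + h·f(x_n, u_n).
x=0.000000, u=2.330000: f=-8.089061 → u ← 2.330000 + 0.43·(-8.089061) = -1.148296
x=0.430000, u=-1.148296: f=-1.534691 → u ← -1.148296 + 0.43·(-1.534691) = -1.808213
x=0.860000, u=-1.808213: f=-4.011756 → u ← -1.808213 + 0.43·(-4.011756) = -3.533268
x=1.290000, u=-3.533268: f=-17.311136 → u ← -3.533268 + 0.43·(-17.311136) = -10.977057
x=1.720000, u=-10.977057: f=-177.818700 → u ← -10.977057 + 0.43·(-177.818700) = -87.439098
u(2.15) ≈ -87.4391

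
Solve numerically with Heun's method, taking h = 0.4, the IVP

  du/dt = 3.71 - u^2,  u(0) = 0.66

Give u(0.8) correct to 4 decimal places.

1.5475

Heun: k1 = f(t_n, u_n); k2 = f(t_n + h, u_n + h·k1); u_{n+1} = u_n + (h/2)·(k1 + k2).
t=0.000000, u=0.660000:
  k1 = f(0.000000, 0.660000) = 3.274400
  k2 = f(0.400000, 1.969760) = -0.169954
  u ← 0.660000 + (0.4/2)·(3.274400 + (-0.169954)) = 1.280889
t=0.400000, u=1.280889:
  k1 = f(0.400000, 1.280889) = 2.069323
  k2 = f(0.800000, 2.108618) = -0.736271
  u ← 1.280889 + (0.4/2)·(2.069323 + (-0.736271)) = 1.547499
u(0.8) ≈ 1.5475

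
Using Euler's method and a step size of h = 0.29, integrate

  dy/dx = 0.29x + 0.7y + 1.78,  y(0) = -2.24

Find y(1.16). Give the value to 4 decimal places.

-1.7414

Euler: y_{n+1} = y_n + h·f(x_n, y_n).
x=0.000000, y=-2.240000: f=0.212000 → y ← -2.240000 + 0.29·0.212000 = -2.178520
x=0.290000, y=-2.178520: f=0.339136 → y ← -2.178520 + 0.29·0.339136 = -2.080171
x=0.580000, y=-2.080171: f=0.492081 → y ← -2.080171 + 0.29·0.492081 = -1.937467
x=0.870000, y=-1.937467: f=0.676073 → y ← -1.937467 + 0.29·0.676073 = -1.741406
y(1.16) ≈ -1.7414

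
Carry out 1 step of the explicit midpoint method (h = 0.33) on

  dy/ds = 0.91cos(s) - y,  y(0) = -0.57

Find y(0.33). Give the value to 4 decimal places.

Midpoint: k1 = f(s_n, y_n); k2 = f(s_n + h/2, y_n + (h/2)·k1); y_{n+1} = y_n + h·k2.
s=0.000000, y=-0.570000:
  k1 = f(0.000000, -0.570000) = 1.480000
  k2 = f(0.165000, -0.325800) = 1.223441
  y ← -0.570000 + 0.33·1.223441 = -0.166265
y(0.33) ≈ -0.1663

-0.1663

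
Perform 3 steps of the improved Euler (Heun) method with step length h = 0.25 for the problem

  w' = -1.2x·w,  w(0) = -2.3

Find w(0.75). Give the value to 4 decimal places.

-1.6398

Heun: k1 = f(x_n, w_n); k2 = f(x_n + h, w_n + h·k1); w_{n+1} = w_n + (h/2)·(k1 + k2).
x=0.000000, w=-2.300000:
  k1 = f(0.000000, -2.300000) = 0.000000
  k2 = f(0.250000, -2.300000) = 0.690000
  w ← -2.300000 + (0.25/2)·(0.000000 + 0.690000) = -2.213750
x=0.250000, w=-2.213750:
  k1 = f(0.250000, -2.213750) = 0.664125
  k2 = f(0.500000, -2.047719) = 1.228631
  w ← -2.213750 + (0.25/2)·(0.664125 + 1.228631) = -1.977155
x=0.500000, w=-1.977155:
  k1 = f(0.500000, -1.977155) = 1.186293
  k2 = f(0.750000, -1.680582) = 1.512524
  w ← -1.977155 + (0.25/2)·(1.186293 + 1.512524) = -1.639803
w(0.75) ≈ -1.6398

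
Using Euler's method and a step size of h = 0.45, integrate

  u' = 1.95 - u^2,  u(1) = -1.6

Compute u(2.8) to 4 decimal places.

Euler: u_{n+1} = u_n + h·f(t_n, u_n).
t=1.000000, u=-1.600000: f=-0.610000 → u ← -1.600000 + 0.45·(-0.610000) = -1.874500
t=1.450000, u=-1.874500: f=-1.563750 → u ← -1.874500 + 0.45·(-1.563750) = -2.578188
t=1.900000, u=-2.578188: f=-4.697051 → u ← -2.578188 + 0.45·(-4.697051) = -4.691861
t=2.350000, u=-4.691861: f=-20.063557 → u ← -4.691861 + 0.45·(-20.063557) = -13.720461
u(2.8) ≈ -13.7205

-13.7205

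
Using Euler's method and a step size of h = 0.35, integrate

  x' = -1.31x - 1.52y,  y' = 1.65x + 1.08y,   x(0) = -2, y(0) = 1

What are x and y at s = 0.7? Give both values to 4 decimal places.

-0.9932, -0.6254

Euler on (x,y): x_{n+1} = x_n + h·x', y_{n+1} = y_n + h·y'.
0.000000: (-2.000000, 1.000000); f=(1.100000, -2.220000) → (-1.615000, 0.223000)
0.350000: (-1.615000, 0.223000); f=(1.776690, -2.423910) → (-0.993159, -0.625368)
(x(0.7), y(0.7)) ≈ (-0.9932, -0.6254)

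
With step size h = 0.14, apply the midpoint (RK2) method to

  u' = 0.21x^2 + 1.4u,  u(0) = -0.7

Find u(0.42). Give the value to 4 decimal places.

-1.2505

Midpoint: k1 = f(x_n, u_n); k2 = f(x_n + h/2, u_n + (h/2)·k1); u_{n+1} = u_n + h·k2.
x=0.000000, u=-0.700000:
  k1 = f(0.000000, -0.700000) = -0.980000
  k2 = f(0.070000, -0.768600) = -1.075011
  u ← -0.700000 + 0.14·(-1.075011) = -0.850502
x=0.140000, u=-0.850502:
  k1 = f(0.140000, -0.850502) = -1.186586
  k2 = f(0.210000, -0.933563) = -1.297727
  u ← -0.850502 + 0.14·(-1.297727) = -1.032183
x=0.280000, u=-1.032183:
  k1 = f(0.280000, -1.032183) = -1.428593
  k2 = f(0.350000, -1.132185) = -1.559334
  u ← -1.032183 + 0.14·(-1.559334) = -1.250490
u(0.42) ≈ -1.2505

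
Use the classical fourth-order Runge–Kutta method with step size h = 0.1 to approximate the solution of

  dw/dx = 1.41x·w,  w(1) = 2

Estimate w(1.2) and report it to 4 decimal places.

RK4: k1 = f(x_n, w_n); k2 = f(x_n + h/2, w_n + (h/2)·k1); k3 = f(x_n + h/2, w_n + (h/2)·k2); k4 = f(x_n + h, w_n + h·k3); w_{n+1} = w_n + (h/6)·(k1 + 2k2 + 2k3 + k4).
x=1.000000, w=2.000000:
  k1 = f(1.000000, 2.000000) = 2.820000
  k2 = f(1.050000, 2.141000) = 3.169750
  k3 = f(1.050000, 2.158488) = 3.195641
  k4 = f(1.100000, 2.319564) = 3.597644
  w ← 2.000000 + (0.1/6)·(k1 + 2k2 + 2k3 + k4) = 2.319140
x=1.100000, w=2.319140:
  k1 = f(1.100000, 2.319140) = 3.596987
  k2 = f(1.150000, 2.498990) = 4.052112
  k3 = f(1.150000, 2.521746) = 4.089011
  k4 = f(1.200000, 2.728042) = 4.615846
  w ← 2.319140 + (0.1/6)·(k1 + 2k2 + 2k3 + k4) = 2.727392
w(1.2) ≈ 2.7274

2.7274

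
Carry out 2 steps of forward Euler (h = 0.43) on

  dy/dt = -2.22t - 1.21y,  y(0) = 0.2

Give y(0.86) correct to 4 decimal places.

-0.3645

Euler: y_{n+1} = y_n + h·f(t_n, y_n).
t=0.000000, y=0.200000: f=-0.242000 → y ← 0.200000 + 0.43·(-0.242000) = 0.095940
t=0.430000, y=0.095940: f=-1.070687 → y ← 0.095940 + 0.43·(-1.070687) = -0.364456
y(0.86) ≈ -0.3645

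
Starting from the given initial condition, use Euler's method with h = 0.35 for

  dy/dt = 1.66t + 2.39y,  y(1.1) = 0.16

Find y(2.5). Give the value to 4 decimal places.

11.7898

Euler: y_{n+1} = y_n + h·f(t_n, y_n).
t=1.100000, y=0.160000: f=2.208400 → y ← 0.160000 + 0.35·2.208400 = 0.932940
t=1.450000, y=0.932940: f=4.636727 → y ← 0.932940 + 0.35·4.636727 = 2.555794
t=1.800000, y=2.555794: f=9.096348 → y ← 2.555794 + 0.35·9.096348 = 5.739516
t=2.150000, y=5.739516: f=17.286444 → y ← 5.739516 + 0.35·17.286444 = 11.789772
y(2.5) ≈ 11.7898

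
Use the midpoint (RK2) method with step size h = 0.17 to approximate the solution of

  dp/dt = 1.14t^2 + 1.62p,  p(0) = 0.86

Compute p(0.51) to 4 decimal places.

Midpoint: k1 = f(t_n, p_n); k2 = f(t_n + h/2, p_n + (h/2)·k1); p_{n+1} = p_n + h·k2.
t=0.000000, p=0.860000:
  k1 = f(0.000000, 0.860000) = 1.393200
  k2 = f(0.085000, 0.978422) = 1.593280
  p ← 0.860000 + 0.17·1.593280 = 1.130858
t=0.170000, p=1.130858:
  k1 = f(0.170000, 1.130858) = 1.864935
  k2 = f(0.255000, 1.289377) = 2.162919
  p ← 1.130858 + 0.17·2.162919 = 1.498554
t=0.340000, p=1.498554:
  k1 = f(0.340000, 1.498554) = 2.559441
  k2 = f(0.425000, 1.716106) = 2.986005
  p ← 1.498554 + 0.17·2.986005 = 2.006175
p(0.51) ≈ 2.0062

2.0062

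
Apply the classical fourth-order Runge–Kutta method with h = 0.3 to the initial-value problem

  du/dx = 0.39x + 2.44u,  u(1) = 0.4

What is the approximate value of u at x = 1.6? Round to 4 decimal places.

2.3771

RK4: k1 = f(x_n, u_n); k2 = f(x_n + h/2, u_n + (h/2)·k1); k3 = f(x_n + h/2, u_n + (h/2)·k2); k4 = f(x_n + h, u_n + h·k3); u_{n+1} = u_n + (h/6)·(k1 + 2k2 + 2k3 + k4).
x=1.000000, u=0.400000:
  k1 = f(1.000000, 0.400000) = 1.366000
  k2 = f(1.150000, 0.604900) = 1.924456
  k3 = f(1.150000, 0.688668) = 2.128851
  k4 = f(1.300000, 1.038655) = 3.041319
  u ← 0.400000 + (0.3/6)·(k1 + 2k2 + 2k3 + k4) = 1.025697
x=1.300000, u=1.025697:
  k1 = f(1.300000, 1.025697) = 3.009700
  k2 = f(1.450000, 1.477152) = 4.169750
  k3 = f(1.450000, 1.651159) = 4.594328
  k4 = f(1.600000, 2.403995) = 6.489748
  u ← 1.025697 + (0.3/6)·(k1 + 2k2 + 2k3 + k4) = 2.377077
u(1.6) ≈ 2.3771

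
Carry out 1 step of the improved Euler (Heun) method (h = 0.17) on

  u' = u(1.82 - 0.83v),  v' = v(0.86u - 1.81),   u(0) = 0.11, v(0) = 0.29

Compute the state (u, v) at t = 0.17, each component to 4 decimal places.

Heun on (u,v): k1 = f(t_n, state_n); k2 = f(t_n + h, state_n + h·k1); state_{n+1} = state_n + (h/2)·(k1 + k2).
0.000000: (0.110000, 0.290000)
  k1 = (0.173723, -0.497466)
  predictor → (0.139533, 0.205431)
  k2 = (0.230158, -0.347178)
  → (0.144330, 0.218205)
(u(0.17), v(0.17)) ≈ (0.1443, 0.2182)

0.1443, 0.2182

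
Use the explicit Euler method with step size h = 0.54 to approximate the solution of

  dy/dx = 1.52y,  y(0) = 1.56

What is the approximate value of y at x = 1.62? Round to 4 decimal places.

Euler: y_{n+1} = y_n + h·f(x_n, y_n).
x=0.000000, y=1.560000: f=2.371200 → y ← 1.560000 + 0.54·2.371200 = 2.840448
x=0.540000, y=2.840448: f=4.317481 → y ← 2.840448 + 0.54·4.317481 = 5.171888
x=1.080000, y=5.171888: f=7.861269 → y ← 5.171888 + 0.54·7.861269 = 9.416973
y(1.62) ≈ 9.4170

9.4170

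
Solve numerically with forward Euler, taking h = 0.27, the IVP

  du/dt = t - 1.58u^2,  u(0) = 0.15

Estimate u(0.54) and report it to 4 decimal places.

Euler: u_{n+1} = u_n + h·f(t_n, u_n).
t=0.000000, u=0.150000: f=-0.035550 → u ← 0.150000 + 0.27·(-0.035550) = 0.140401
t=0.270000, u=0.140401: f=0.238854 → u ← 0.140401 + 0.27·0.238854 = 0.204892
u(0.54) ≈ 0.2049

0.2049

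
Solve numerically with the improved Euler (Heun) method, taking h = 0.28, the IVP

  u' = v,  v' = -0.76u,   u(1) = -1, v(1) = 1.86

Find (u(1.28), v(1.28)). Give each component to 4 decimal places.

Heun on (u,v): k1 = f(t_n, state_n); k2 = f(t_n + h, state_n + h·k1); state_{n+1} = state_n + (h/2)·(k1 + k2).
1.000000: (-1.000000, 1.860000)
  k1 = (1.860000, 0.760000)
  predictor → (-0.479200, 2.072800)
  k2 = (2.072800, 0.364192)
  → (-0.449408, 2.017387)
(u(1.28), v(1.28)) ≈ (-0.4494, 2.0174)

-0.4494, 2.0174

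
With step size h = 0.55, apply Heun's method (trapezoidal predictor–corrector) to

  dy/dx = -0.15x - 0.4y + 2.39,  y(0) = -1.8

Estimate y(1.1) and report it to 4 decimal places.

0.8653

Heun: k1 = f(x_n, y_n); k2 = f(x_n + h, y_n + h·k1); y_{n+1} = y_n + (h/2)·(k1 + k2).
x=0.000000, y=-1.800000:
  k1 = f(0.000000, -1.800000) = 3.110000
  k2 = f(0.550000, -0.089500) = 2.343300
  y ← -1.800000 + (0.55/2)·(3.110000 + 2.343300) = -0.300342
x=0.550000, y=-0.300342:
  k1 = f(0.550000, -0.300342) = 2.427637
  k2 = f(1.100000, 1.034858) = 1.811057
  y ← -0.300342 + (0.55/2)·(2.427637 + 1.811057) = 0.865298
y(1.1) ≈ 0.8653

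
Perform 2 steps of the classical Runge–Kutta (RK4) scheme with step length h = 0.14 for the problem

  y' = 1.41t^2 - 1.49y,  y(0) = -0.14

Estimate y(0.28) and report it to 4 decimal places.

-0.0829

RK4: k1 = f(t_n, y_n); k2 = f(t_n + h/2, y_n + (h/2)·k1); k3 = f(t_n + h/2, y_n + (h/2)·k2); k4 = f(t_n + h, y_n + h·k3); y_{n+1} = y_n + (h/6)·(k1 + 2k2 + 2k3 + k4).
t=0.000000, y=-0.140000:
  k1 = f(0.000000, -0.140000) = 0.208600
  k2 = f(0.070000, -0.125398) = 0.193752
  k3 = f(0.070000, -0.126437) = 0.195301
  k4 = f(0.140000, -0.112658) = 0.195496
  y ← -0.140000 + (0.14/6)·(k1 + 2k2 + 2k3 + k4) = -0.112415
t=0.140000, y=-0.112415:
  k1 = f(0.140000, -0.112415) = 0.195135
  k2 = f(0.210000, -0.098756) = 0.209327
  k3 = f(0.210000, -0.097762) = 0.207847
  k4 = f(0.280000, -0.083317) = 0.234686
  y ← -0.112415 + (0.14/6)·(k1 + 2k2 + 2k3 + k4) = -0.082918
y(0.28) ≈ -0.0829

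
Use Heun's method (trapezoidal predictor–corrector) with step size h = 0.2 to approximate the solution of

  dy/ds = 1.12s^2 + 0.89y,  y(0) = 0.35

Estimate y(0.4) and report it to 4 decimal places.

Heun: k1 = f(s_n, y_n); k2 = f(s_n + h, y_n + h·k1); y_{n+1} = y_n + (h/2)·(k1 + k2).
s=0.000000, y=0.350000:
  k1 = f(0.000000, 0.350000) = 0.311500
  k2 = f(0.200000, 0.412300) = 0.411747
  y ← 0.350000 + (0.2/2)·(0.311500 + 0.411747) = 0.422325
s=0.200000, y=0.422325:
  k1 = f(0.200000, 0.422325) = 0.420669
  k2 = f(0.400000, 0.506458) = 0.629948
  y ← 0.422325 + (0.2/2)·(0.420669 + 0.629948) = 0.527386
y(0.4) ≈ 0.5274

0.5274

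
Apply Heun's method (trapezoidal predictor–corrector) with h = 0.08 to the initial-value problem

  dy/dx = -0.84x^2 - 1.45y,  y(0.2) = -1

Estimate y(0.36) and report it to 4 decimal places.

Heun: k1 = f(x_n, y_n); k2 = f(x_n + h, y_n + h·k1); y_{n+1} = y_n + (h/2)·(k1 + k2).
x=0.200000, y=-1.000000:
  k1 = f(0.200000, -1.000000) = 1.416400
  k2 = f(0.280000, -0.886688) = 1.219842
  y ← -1.000000 + (0.08/2)·(1.416400 + 1.219842) = -0.894550
x=0.280000, y=-0.894550:
  k1 = f(0.280000, -0.894550) = 1.231242
  k2 = f(0.360000, -0.796051) = 1.045410
  y ← -0.894550 + (0.08/2)·(1.231242 + 1.045410) = -0.803484
y(0.36) ≈ -0.8035

-0.8035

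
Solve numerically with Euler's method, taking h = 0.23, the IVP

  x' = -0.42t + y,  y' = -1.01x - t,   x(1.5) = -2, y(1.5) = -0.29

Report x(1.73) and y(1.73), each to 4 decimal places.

Euler on (x,y): x_{n+1} = x_n + h·x', y_{n+1} = y_n + h·y'.
1.500000: (-2.000000, -0.290000); f=(-0.920000, 0.520000) → (-2.211600, -0.170400)
(x(1.73), y(1.73)) ≈ (-2.2116, -0.1704)

-2.2116, -0.1704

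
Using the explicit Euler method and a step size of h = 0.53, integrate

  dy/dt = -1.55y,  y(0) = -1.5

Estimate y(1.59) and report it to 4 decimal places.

-0.0085

Euler: y_{n+1} = y_n + h·f(t_n, y_n).
t=0.000000, y=-1.500000: f=2.325000 → y ← -1.500000 + 0.53·2.325000 = -0.267750
t=0.530000, y=-0.267750: f=0.415012 → y ← -0.267750 + 0.53·0.415012 = -0.047793
t=1.060000, y=-0.047793: f=0.074080 → y ← -0.047793 + 0.53·0.074080 = -0.008531
y(1.59) ≈ -0.0085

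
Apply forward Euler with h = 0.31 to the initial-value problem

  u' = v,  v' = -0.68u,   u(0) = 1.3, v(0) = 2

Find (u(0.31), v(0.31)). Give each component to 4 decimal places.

1.9200, 1.7260

Euler on (u,v): u_{n+1} = u_n + h·u', v_{n+1} = v_n + h·v'.
0.000000: (1.300000, 2.000000); f=(2.000000, -0.884000) → (1.920000, 1.725960)
(u(0.31), v(0.31)) ≈ (1.9200, 1.7260)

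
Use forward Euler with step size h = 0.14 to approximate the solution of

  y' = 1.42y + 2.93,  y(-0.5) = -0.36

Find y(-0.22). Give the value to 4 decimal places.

Euler: y_{n+1} = y_n + h·f(x_n, y_n).
x=-0.500000, y=-0.360000: f=2.418800 → y ← -0.360000 + 0.14·2.418800 = -0.021368
x=-0.360000, y=-0.021368: f=2.899657 → y ← -0.021368 + 0.14·2.899657 = 0.384584
y(-0.22) ≈ 0.3846

0.3846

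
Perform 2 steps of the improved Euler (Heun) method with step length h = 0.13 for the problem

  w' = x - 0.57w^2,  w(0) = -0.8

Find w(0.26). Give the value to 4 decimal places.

Heun: k1 = f(x_n, w_n); k2 = f(x_n + h, w_n + h·k1); w_{n+1} = w_n + (h/2)·(k1 + k2).
x=0.000000, w=-0.800000:
  k1 = f(0.000000, -0.800000) = -0.364800
  k2 = f(0.130000, -0.847424) = -0.279333
  w ← -0.800000 + (0.13/2)·(-0.364800 + (-0.279333)) = -0.841869
x=0.130000, w=-0.841869:
  k1 = f(0.130000, -0.841869) = -0.273983
  k2 = f(0.260000, -0.877486) = -0.178890
  w ← -0.841869 + (0.13/2)·(-0.273983 + (-0.178890)) = -0.871305
w(0.26) ≈ -0.8713

-0.8713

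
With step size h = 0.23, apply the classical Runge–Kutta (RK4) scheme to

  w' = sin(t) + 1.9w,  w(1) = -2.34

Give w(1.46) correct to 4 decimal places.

-4.9286

RK4: k1 = f(t_n, w_n); k2 = f(t_n + h/2, w_n + (h/2)·k1); k3 = f(t_n + h/2, w_n + (h/2)·k2); k4 = f(t_n + h, w_n + h·k3); w_{n+1} = w_n + (h/6)·(k1 + 2k2 + 2k3 + k4).
t=1.000000, w=-2.340000:
  k1 = f(1.000000, -2.340000) = -3.604529
  k2 = f(1.115000, -2.754521) = -4.335679
  k3 = f(1.115000, -2.838603) = -4.495435
  k4 = f(1.230000, -3.373950) = -5.468016
  w ← -2.340000 + (0.23/6)·(k1 + 2k2 + 2k3 + k4) = -3.364833
t=1.230000, w=-3.364833:
  k1 = f(1.230000, -3.364833) = -5.450694
  k2 = f(1.345000, -3.991663) = -6.609543
  k3 = f(1.345000, -4.124930) = -6.862752
  k4 = f(1.460000, -4.943266) = -8.398337
  w ← -3.364833 + (0.23/6)·(k1 + 2k2 + 2k3 + k4) = -4.928588
w(1.46) ≈ -4.9286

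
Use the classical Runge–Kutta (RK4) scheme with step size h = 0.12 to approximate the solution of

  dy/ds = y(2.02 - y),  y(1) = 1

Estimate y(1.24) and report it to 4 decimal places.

1.2407

RK4: k1 = f(s_n, y_n); k2 = f(s_n + h/2, y_n + (h/2)·k1); k3 = f(s_n + h/2, y_n + (h/2)·k2); k4 = f(s_n + h, y_n + h·k3); y_{n+1} = y_n + (h/6)·(k1 + 2k2 + 2k3 + k4).
s=1.000000, y=1.000000:
  k1 = f(1.000000, 1.000000) = 1.020000
  k2 = f(1.060000, 1.061200) = 1.017479
  k3 = f(1.060000, 1.061049) = 1.017494
  k4 = f(1.120000, 1.122099) = 1.007534
  y ← 1.000000 + (0.12/6)·(k1 + 2k2 + 2k3 + k4) = 1.121950
s=1.120000, y=1.121950:
  k1 = f(1.120000, 1.121950) = 1.007567
  k2 = f(1.180000, 1.182404) = 0.990377
  k3 = f(1.180000, 1.181372) = 0.990732
  k4 = f(1.240000, 1.240837) = 0.966814
  y ← 1.121950 + (0.12/6)·(k1 + 2k2 + 2k3 + k4) = 1.240682
y(1.24) ≈ 1.2407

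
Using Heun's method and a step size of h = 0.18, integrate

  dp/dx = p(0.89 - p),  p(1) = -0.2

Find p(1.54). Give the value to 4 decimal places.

-0.3734

Heun: k1 = f(x_n, p_n); k2 = f(x_n + h, p_n + h·k1); p_{n+1} = p_n + (h/2)·(k1 + k2).
x=1.000000, p=-0.200000:
  k1 = f(1.000000, -0.200000) = -0.218000
  k2 = f(1.180000, -0.239240) = -0.270159
  p ← -0.200000 + (0.18/2)·(-0.218000 + (-0.270159)) = -0.243934
x=1.180000, p=-0.243934:
  k1 = f(1.180000, -0.243934) = -0.276606
  k2 = f(1.360000, -0.293723) = -0.347687
  p ← -0.243934 + (0.18/2)·(-0.276606 + (-0.347687)) = -0.300121
x=1.360000, p=-0.300121:
  k1 = f(1.360000, -0.300121) = -0.357180
  k2 = f(1.540000, -0.364413) = -0.457124
  p ← -0.300121 + (0.18/2)·(-0.357180 + (-0.457124)) = -0.373408
p(1.54) ≈ -0.3734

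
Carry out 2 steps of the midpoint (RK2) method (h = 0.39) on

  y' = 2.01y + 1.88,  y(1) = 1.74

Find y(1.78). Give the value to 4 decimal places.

10.7636

Midpoint: k1 = f(t_n, y_n); k2 = f(t_n + h/2, y_n + (h/2)·k1); y_{n+1} = y_n + h·k2.
t=1.000000, y=1.740000:
  k1 = f(1.000000, 1.740000) = 5.377400
  k2 = f(1.195000, 2.788593) = 7.485072
  y ← 1.740000 + 0.39·7.485072 = 4.659178
t=1.390000, y=4.659178:
  k1 = f(1.390000, 4.659178) = 11.244948
  k2 = f(1.585000, 6.851943) = 15.652405
  y ← 4.659178 + 0.39·15.652405 = 10.763616
y(1.78) ≈ 10.7636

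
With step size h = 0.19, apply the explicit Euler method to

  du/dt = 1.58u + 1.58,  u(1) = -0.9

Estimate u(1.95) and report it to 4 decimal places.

-0.6284

Euler: u_{n+1} = u_n + h·f(t_n, u_n).
t=1.000000, u=-0.900000: f=0.158000 → u ← -0.900000 + 0.19·0.158000 = -0.869980
t=1.190000, u=-0.869980: f=0.205432 → u ← -0.869980 + 0.19·0.205432 = -0.830948
t=1.380000, u=-0.830948: f=0.267102 → u ← -0.830948 + 0.19·0.267102 = -0.780199
t=1.570000, u=-0.780199: f=0.347286 → u ← -0.780199 + 0.19·0.347286 = -0.714214
t=1.760000, u=-0.714214: f=0.451542 → u ← -0.714214 + 0.19·0.451542 = -0.628421
u(1.95) ≈ -0.6284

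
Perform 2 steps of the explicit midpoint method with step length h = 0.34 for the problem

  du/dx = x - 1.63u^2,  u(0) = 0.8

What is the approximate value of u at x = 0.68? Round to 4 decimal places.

Midpoint: k1 = f(x_n, u_n); k2 = f(x_n + h/2, u_n + (h/2)·k1); u_{n+1} = u_n + h·k2.
x=0.000000, u=0.800000:
  k1 = f(0.000000, 0.800000) = -1.043200
  k2 = f(0.170000, 0.622656) = -0.461952
  u ← 0.800000 + 0.34·(-0.461952) = 0.642936
x=0.340000, u=0.642936:
  k1 = f(0.340000, 0.642936) = -0.333789
  k2 = f(0.510000, 0.586192) = -0.050103
  u ← 0.642936 + 0.34·(-0.050103) = 0.625901
u(0.68) ≈ 0.6259

0.6259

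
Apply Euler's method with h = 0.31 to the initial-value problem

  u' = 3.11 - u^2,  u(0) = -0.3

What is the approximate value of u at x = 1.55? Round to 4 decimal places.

1.7635

Euler: u_{n+1} = u_n + h·f(x_n, u_n).
x=0.000000, u=-0.300000: f=3.020000 → u ← -0.300000 + 0.31·3.020000 = 0.636200
x=0.310000, u=0.636200: f=2.705250 → u ← 0.636200 + 0.31·2.705250 = 1.474827
x=0.620000, u=1.474827: f=0.934884 → u ← 1.474827 + 0.31·0.934884 = 1.764641
x=0.930000, u=1.764641: f=-0.003960 → u ← 1.764641 + 0.31·(-0.003960) = 1.763414
x=1.240000, u=1.763414: f=0.000371 → u ← 1.763414 + 0.31·0.000371 = 1.763529
u(1.55) ≈ 1.7635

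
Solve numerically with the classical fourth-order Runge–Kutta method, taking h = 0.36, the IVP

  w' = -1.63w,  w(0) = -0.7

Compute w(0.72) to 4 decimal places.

RK4: k1 = f(t_n, w_n); k2 = f(t_n + h/2, w_n + (h/2)·k1); k3 = f(t_n + h/2, w_n + (h/2)·k2); k4 = f(t_n + h, w_n + h·k3); w_{n+1} = w_n + (h/6)·(k1 + 2k2 + 2k3 + k4).
t=0.000000, w=-0.700000:
  k1 = f(0.000000, -0.700000) = 1.141000
  k2 = f(0.180000, -0.494620) = 0.806231
  k3 = f(0.180000, -0.554878) = 0.904452
  k4 = f(0.360000, -0.374397) = 0.610268
  w ← -0.700000 + (0.36/6)·(k1 + 2k2 + 2k3 + k4) = -0.389642
t=0.360000, w=-0.389642:
  k1 = f(0.360000, -0.389642) = 0.635117
  k2 = f(0.540000, -0.275321) = 0.448773
  k3 = f(0.540000, -0.308863) = 0.503446
  k4 = f(0.720000, -0.208401) = 0.339694
  w ← -0.389642 + (0.36/6)·(k1 + 2k2 + 2k3 + k4) = -0.216887
w(0.72) ≈ -0.2169

-0.2169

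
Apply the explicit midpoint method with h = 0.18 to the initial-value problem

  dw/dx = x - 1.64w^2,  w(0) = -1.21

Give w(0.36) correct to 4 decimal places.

-3.2441

Midpoint: k1 = f(x_n, w_n); k2 = f(x_n + h/2, w_n + (h/2)·k1); w_{n+1} = w_n + h·k2.
x=0.000000, w=-1.210000:
  k1 = f(0.000000, -1.210000) = -2.401124
  k2 = f(0.090000, -1.426101) = -3.245374
  w ← -1.210000 + 0.18·(-3.245374) = -1.794167
x=0.180000, w=-1.794167:
  k1 = f(0.180000, -1.794167) = -5.099219
  k2 = f(0.270000, -2.253097) = -8.055372
  w ← -1.794167 + 0.18·(-8.055372) = -3.244134
w(0.36) ≈ -3.2441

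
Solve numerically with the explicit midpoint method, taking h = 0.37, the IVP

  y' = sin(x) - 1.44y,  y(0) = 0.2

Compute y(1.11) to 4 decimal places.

Midpoint: k1 = f(x_n, y_n); k2 = f(x_n + h/2, y_n + (h/2)·k1); y_{n+1} = y_n + h·k2.
x=0.000000, y=0.200000:
  k1 = f(0.000000, 0.200000) = -0.288000
  k2 = f(0.185000, 0.146720) = -0.027330
  y ← 0.200000 + 0.37·(-0.027330) = 0.189888
x=0.370000, y=0.189888:
  k1 = f(0.370000, 0.189888) = 0.088177
  k2 = f(0.555000, 0.206201) = 0.230015
  y ← 0.189888 + 0.37·0.230015 = 0.274993
x=0.740000, y=0.274993:
  k1 = f(0.740000, 0.274993) = 0.278298
  k2 = f(0.925000, 0.326478) = 0.328492
  y ← 0.274993 + 0.37·0.328492 = 0.396535
y(1.11) ≈ 0.3965

0.3965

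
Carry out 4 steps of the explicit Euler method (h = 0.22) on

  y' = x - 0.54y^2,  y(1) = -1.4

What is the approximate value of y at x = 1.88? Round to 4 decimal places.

-1.1245

Euler: y_{n+1} = y_n + h·f(x_n, y_n).
x=1.000000, y=-1.400000: f=-0.058400 → y ← -1.400000 + 0.22·(-0.058400) = -1.412848
x=1.220000, y=-1.412848: f=0.142085 → y ← -1.412848 + 0.22·0.142085 = -1.381589
x=1.440000, y=-1.381589: f=0.409254 → y ← -1.381589 + 0.22·0.409254 = -1.291554
x=1.660000, y=-1.291554: f=0.759220 → y ← -1.291554 + 0.22·0.759220 = -1.124525
y(1.88) ≈ -1.1245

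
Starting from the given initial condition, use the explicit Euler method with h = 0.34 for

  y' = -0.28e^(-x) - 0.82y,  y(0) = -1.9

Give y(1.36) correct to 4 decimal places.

-0.6541

Euler: y_{n+1} = y_n + h·f(x_n, y_n).
x=0.000000, y=-1.900000: f=1.278000 → y ← -1.900000 + 0.34·1.278000 = -1.465480
x=0.340000, y=-1.465480: f=1.002398 → y ← -1.465480 + 0.34·1.002398 = -1.124665
x=0.680000, y=-1.124665: f=0.780372 → y ← -1.124665 + 0.34·0.780372 = -0.859338
x=1.020000, y=-0.859338: f=0.603691 → y ← -0.859338 + 0.34·0.603691 = -0.654083
y(1.36) ≈ -0.6541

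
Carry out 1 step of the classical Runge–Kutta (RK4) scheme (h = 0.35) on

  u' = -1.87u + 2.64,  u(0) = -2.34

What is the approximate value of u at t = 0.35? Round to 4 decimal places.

RK4: k1 = f(t_n, u_n); k2 = f(t_n + h/2, u_n + (h/2)·k1); k3 = f(t_n + h/2, u_n + (h/2)·k2); k4 = f(t_n + h, u_n + h·k3); u_{n+1} = u_n + (h/6)·(k1 + 2k2 + 2k3 + k4).
t=0.000000, u=-2.340000:
  k1 = f(0.000000, -2.340000) = 7.015800
  k2 = f(0.175000, -1.112235) = 4.719879
  k3 = f(0.175000, -1.514021) = 5.471219
  k4 = f(0.350000, -0.425073) = 3.434887
  u ← -2.340000 + (0.35/6)·(k1 + 2k2 + 2k3 + k4) = -0.541415
u(0.35) ≈ -0.5414

-0.5414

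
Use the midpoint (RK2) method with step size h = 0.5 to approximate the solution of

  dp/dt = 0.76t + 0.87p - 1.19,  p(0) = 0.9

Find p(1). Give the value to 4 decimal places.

Midpoint: k1 = f(t_n, p_n); k2 = f(t_n + h/2, p_n + (h/2)·k1); p_{n+1} = p_n + h·k2.
t=0.000000, p=0.900000:
  k1 = f(0.000000, 0.900000) = -0.407000
  k2 = f(0.250000, 0.798250) = -0.305522
  p ← 0.900000 + 0.5·(-0.305522) = 0.747239
t=0.500000, p=0.747239:
  k1 = f(0.500000, 0.747239) = -0.159902
  k2 = f(0.750000, 0.707263) = -0.004681
  p ← 0.747239 + 0.5·(-0.004681) = 0.744898
p(1) ≈ 0.7449

0.7449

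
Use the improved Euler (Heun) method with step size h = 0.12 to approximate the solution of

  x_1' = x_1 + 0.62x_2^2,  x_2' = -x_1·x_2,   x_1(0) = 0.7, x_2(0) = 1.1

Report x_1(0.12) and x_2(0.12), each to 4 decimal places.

0.8772, 1.0010

Heun on (x_1,x_2): k1 = f(t_n, state_n); k2 = f(t_n + h, state_n + h·k1); state_{n+1} = state_n + (h/2)·(k1 + k2).
0.000000: (0.700000, 1.100000)
  k1 = (1.450200, -0.770000)
  predictor → (0.874024, 1.007600)
  k2 = (1.503484, -0.880667)
  → (0.877221, 1.000960)
(x_1(0.12), x_2(0.12)) ≈ (0.8772, 1.0010)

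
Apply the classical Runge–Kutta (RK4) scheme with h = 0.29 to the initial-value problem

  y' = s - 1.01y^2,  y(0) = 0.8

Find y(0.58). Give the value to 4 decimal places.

RK4: k1 = f(s_n, y_n); k2 = f(s_n + h/2, y_n + (h/2)·k1); k3 = f(s_n + h/2, y_n + (h/2)·k2); k4 = f(s_n + h, y_n + h·k3); y_{n+1} = y_n + (h/6)·(k1 + 2k2 + 2k3 + k4).
s=0.000000, y=0.800000:
  k1 = f(0.000000, 0.800000) = -0.646400
  k2 = f(0.145000, 0.706272) = -0.358808
  k3 = f(0.145000, 0.747973) = -0.420058
  k4 = f(0.290000, 0.678183) = -0.174532
  y ← 0.800000 + (0.29/6)·(k1 + 2k2 + 2k3 + k4) = 0.685031
s=0.290000, y=0.685031:
  k1 = f(0.290000, 0.685031) = -0.183960
  k2 = f(0.435000, 0.658357) = -0.002768
  k3 = f(0.435000, 0.684630) = -0.038405
  k4 = f(0.580000, 0.673894) = 0.121326
  y ← 0.685031 + (0.29/6)·(k1 + 2k2 + 2k3 + k4) = 0.678024
y(0.58) ≈ 0.6780

0.6780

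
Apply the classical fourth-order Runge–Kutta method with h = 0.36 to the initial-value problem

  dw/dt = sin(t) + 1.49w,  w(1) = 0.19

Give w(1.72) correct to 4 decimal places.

RK4: k1 = f(t_n, w_n); k2 = f(t_n + h/2, w_n + (h/2)·k1); k3 = f(t_n + h/2, w_n + (h/2)·k2); k4 = f(t_n + h, w_n + h·k3); w_{n+1} = w_n + (h/6)·(k1 + 2k2 + 2k3 + k4).
t=1.000000, w=0.190000:
  k1 = f(1.000000, 0.190000) = 1.124571
  k2 = f(1.180000, 0.392423) = 1.509316
  k3 = f(1.180000, 0.461677) = 1.612505
  k4 = f(1.360000, 0.770502) = 2.125912
  w ← 0.190000 + (0.36/6)·(k1 + 2k2 + 2k3 + k4) = 0.759647
t=1.360000, w=0.759647:
  k1 = f(1.360000, 0.759647) = 2.109739
  k2 = f(1.540000, 1.139401) = 2.697233
  k3 = f(1.540000, 1.245149) = 2.854798
  k4 = f(1.720000, 1.787375) = 3.652078
  w ← 0.759647 + (0.36/6)·(k1 + 2k2 + 2k3 + k4) = 1.771600
w(1.72) ≈ 1.7716

1.7716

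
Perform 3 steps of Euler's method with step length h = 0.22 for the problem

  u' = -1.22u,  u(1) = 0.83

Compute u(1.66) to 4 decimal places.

0.3250

Euler: u_{n+1} = u_n + h·f(x_n, u_n).
x=1.000000, u=0.830000: f=-1.012600 → u ← 0.830000 + 0.22·(-1.012600) = 0.607228
x=1.220000, u=0.607228: f=-0.740818 → u ← 0.607228 + 0.22·(-0.740818) = 0.444248
x=1.440000, u=0.444248: f=-0.541983 → u ← 0.444248 + 0.22·(-0.541983) = 0.325012
u(1.66) ≈ 0.3250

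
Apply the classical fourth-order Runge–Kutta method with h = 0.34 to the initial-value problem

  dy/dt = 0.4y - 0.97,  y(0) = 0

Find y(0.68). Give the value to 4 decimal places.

RK4: k1 = f(t_n, y_n); k2 = f(t_n + h/2, y_n + (h/2)·k1); k3 = f(t_n + h/2, y_n + (h/2)·k2); k4 = f(t_n + h, y_n + h·k3); y_{n+1} = y_n + (h/6)·(k1 + 2k2 + 2k3 + k4).
t=0.000000, y=0.000000:
  k1 = f(0.000000, 0.000000) = -0.970000
  k2 = f(0.170000, -0.164900) = -1.035960
  k3 = f(0.170000, -0.176113) = -1.040445
  k4 = f(0.340000, -0.353751) = -1.111501
  y ← 0.000000 + (0.34/6)·(k1 + 2k2 + 2k3 + k4) = -0.353278
t=0.340000, y=-0.353278:
  k1 = f(0.340000, -0.353278) = -1.111311
  k2 = f(0.510000, -0.542201) = -1.186880
  k3 = f(0.510000, -0.555047) = -1.192019
  k4 = f(0.680000, -0.758564) = -1.273426
  y ← -0.353278 + (0.34/6)·(k1 + 2k2 + 2k3 + k4) = -0.758021
y(0.68) ≈ -0.7580

-0.7580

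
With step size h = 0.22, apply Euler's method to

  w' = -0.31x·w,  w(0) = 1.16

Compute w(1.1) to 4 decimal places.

Euler: w_{n+1} = w_n + h·f(x_n, w_n).
x=0.000000, w=1.160000: f=0.000000 → w ← 1.160000 + 0.22·0.000000 = 1.160000
x=0.220000, w=1.160000: f=-0.079112 → w ← 1.160000 + 0.22·(-0.079112) = 1.142595
x=0.440000, w=1.142595: f=-0.155850 → w ← 1.142595 + 0.22·(-0.155850) = 1.108308
x=0.660000, w=1.108308: f=-0.226760 → w ← 1.108308 + 0.22·(-0.226760) = 1.058421
x=0.880000, w=1.058421: f=-0.288737 → w ← 1.058421 + 0.22·(-0.288737) = 0.994899
w(1.1) ≈ 0.9949

0.9949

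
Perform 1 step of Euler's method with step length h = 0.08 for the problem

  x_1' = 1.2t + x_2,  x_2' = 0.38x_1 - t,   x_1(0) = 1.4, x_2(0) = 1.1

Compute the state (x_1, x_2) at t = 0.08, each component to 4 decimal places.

Euler on (x_1,x_2): x_1_{n+1} = x_1_n + h·x_1', x_2_{n+1} = x_2_n + h·x_2'.
0.000000: (1.400000, 1.100000); f=(1.100000, 0.532000) → (1.488000, 1.142560)
(x_1(0.08), x_2(0.08)) ≈ (1.4880, 1.1426)

1.4880, 1.1426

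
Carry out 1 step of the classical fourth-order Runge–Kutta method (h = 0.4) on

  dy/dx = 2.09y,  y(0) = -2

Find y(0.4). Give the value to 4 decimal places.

-4.6064

RK4: k1 = f(x_n, y_n); k2 = f(x_n + h/2, y_n + (h/2)·k1); k3 = f(x_n + h/2, y_n + (h/2)·k2); k4 = f(x_n + h, y_n + h·k3); y_{n+1} = y_n + (h/6)·(k1 + 2k2 + 2k3 + k4).
x=0.000000, y=-2.000000:
  k1 = f(0.000000, -2.000000) = -4.180000
  k2 = f(0.200000, -2.836000) = -5.927240
  k3 = f(0.200000, -3.185448) = -6.657586
  k4 = f(0.400000, -4.663035) = -9.745742
  y ← -2.000000 + (0.4/6)·(k1 + 2k2 + 2k3 + k4) = -4.606360
y(0.4) ≈ -4.6064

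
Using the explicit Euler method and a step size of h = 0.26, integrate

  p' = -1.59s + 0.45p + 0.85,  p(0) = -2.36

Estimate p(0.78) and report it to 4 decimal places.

Euler: p_{n+1} = p_n + h·f(s_n, p_n).
s=0.000000, p=-2.360000: f=-0.212000 → p ← -2.360000 + 0.26·(-0.212000) = -2.415120
s=0.260000, p=-2.415120: f=-0.650204 → p ← -2.415120 + 0.26·(-0.650204) = -2.584173
s=0.520000, p=-2.584173: f=-1.139678 → p ← -2.584173 + 0.26·(-1.139678) = -2.880489
p(0.78) ≈ -2.8805

-2.8805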